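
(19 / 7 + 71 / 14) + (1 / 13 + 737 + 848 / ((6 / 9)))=367069 / 182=2016.86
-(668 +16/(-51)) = -667.69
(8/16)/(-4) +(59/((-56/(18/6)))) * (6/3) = -361/56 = -6.45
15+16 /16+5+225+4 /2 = 248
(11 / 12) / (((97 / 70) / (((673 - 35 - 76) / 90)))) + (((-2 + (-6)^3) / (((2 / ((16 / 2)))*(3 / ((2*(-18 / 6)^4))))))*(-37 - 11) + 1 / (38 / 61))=2260229.74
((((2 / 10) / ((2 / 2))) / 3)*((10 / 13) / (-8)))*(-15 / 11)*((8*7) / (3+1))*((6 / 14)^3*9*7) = 0.61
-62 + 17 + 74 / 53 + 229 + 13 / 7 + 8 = 72439 / 371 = 195.25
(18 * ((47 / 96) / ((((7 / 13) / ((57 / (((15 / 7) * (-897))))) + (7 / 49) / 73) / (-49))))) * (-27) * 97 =-175681160739 / 2820416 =-62289.10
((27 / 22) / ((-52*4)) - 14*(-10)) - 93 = 215045 / 4576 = 46.99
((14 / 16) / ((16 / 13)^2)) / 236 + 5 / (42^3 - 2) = 45030189 / 17903919104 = 0.00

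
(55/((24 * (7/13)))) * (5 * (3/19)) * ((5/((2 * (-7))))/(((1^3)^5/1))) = -17875/14896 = -1.20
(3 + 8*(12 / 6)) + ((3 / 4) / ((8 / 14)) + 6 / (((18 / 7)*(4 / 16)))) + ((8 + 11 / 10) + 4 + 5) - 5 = 42.75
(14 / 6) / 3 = 7 / 9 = 0.78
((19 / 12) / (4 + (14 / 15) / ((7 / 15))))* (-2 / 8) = -19 / 288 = -0.07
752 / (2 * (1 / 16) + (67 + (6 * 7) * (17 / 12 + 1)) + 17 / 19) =114304 / 25767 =4.44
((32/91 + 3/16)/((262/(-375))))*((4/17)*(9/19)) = -2649375/30803864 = -0.09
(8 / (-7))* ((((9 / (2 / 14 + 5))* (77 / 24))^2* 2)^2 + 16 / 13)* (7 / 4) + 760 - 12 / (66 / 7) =-10921382642591 / 1518206976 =-7193.61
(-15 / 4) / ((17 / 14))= -105 / 34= -3.09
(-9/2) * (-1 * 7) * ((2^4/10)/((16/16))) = 252/5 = 50.40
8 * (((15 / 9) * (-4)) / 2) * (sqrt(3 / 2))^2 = -40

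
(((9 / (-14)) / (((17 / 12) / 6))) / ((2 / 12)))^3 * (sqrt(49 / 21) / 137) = -48.61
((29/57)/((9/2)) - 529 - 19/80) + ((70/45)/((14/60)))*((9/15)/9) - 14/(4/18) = -24282547/41040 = -591.68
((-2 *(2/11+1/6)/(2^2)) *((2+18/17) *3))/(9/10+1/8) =-1.56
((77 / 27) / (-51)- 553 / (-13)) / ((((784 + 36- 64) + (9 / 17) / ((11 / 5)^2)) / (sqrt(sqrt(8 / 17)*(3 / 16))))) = 23004520*sqrt(3)*34^(3 / 4) / 27841729617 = 0.02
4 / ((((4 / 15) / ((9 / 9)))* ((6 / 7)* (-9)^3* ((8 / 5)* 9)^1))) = -175 / 104976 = -0.00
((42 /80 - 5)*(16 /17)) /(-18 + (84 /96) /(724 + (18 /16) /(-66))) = 3258337 /13924360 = 0.23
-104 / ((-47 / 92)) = 9568 / 47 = 203.57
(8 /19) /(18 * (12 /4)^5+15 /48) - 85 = -113032107 /1329791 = -85.00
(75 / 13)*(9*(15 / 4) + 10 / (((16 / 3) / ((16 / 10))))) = 11025 / 52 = 212.02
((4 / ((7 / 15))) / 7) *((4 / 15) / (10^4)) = 1 / 30625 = 0.00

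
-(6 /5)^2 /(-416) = 9 /2600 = 0.00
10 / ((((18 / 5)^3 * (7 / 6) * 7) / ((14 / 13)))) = 625 / 22113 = 0.03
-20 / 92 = -5 / 23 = -0.22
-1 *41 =-41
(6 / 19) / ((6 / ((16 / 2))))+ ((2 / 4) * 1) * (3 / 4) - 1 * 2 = -1.20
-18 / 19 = -0.95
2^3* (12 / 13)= 96 / 13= 7.38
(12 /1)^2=144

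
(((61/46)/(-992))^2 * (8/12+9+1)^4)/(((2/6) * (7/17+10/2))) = 4048448/315697149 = 0.01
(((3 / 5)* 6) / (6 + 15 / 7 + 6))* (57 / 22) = 399 / 605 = 0.66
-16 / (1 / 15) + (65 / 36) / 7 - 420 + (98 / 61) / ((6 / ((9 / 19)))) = -192652501 / 292068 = -659.62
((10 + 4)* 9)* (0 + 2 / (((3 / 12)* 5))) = 1008 / 5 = 201.60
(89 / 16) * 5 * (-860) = -23918.75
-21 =-21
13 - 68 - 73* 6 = -493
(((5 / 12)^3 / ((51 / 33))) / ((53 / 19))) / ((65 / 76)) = 0.02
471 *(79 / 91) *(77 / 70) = 409299 / 910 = 449.78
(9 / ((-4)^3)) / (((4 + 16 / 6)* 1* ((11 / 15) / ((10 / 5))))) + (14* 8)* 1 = 157615 / 1408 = 111.94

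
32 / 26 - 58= -738 / 13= -56.77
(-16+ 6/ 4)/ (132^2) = -29/ 34848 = -0.00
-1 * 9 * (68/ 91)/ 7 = -612/ 637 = -0.96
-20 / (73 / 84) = -1680 / 73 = -23.01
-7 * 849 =-5943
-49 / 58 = -0.84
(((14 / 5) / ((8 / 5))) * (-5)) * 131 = -4585 / 4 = -1146.25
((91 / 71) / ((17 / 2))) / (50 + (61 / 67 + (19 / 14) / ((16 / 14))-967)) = -195104 / 1183795425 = -0.00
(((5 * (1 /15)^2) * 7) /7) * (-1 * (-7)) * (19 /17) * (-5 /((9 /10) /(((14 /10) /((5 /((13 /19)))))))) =-1274 /6885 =-0.19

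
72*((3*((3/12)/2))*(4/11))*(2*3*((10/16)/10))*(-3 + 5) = 81/11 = 7.36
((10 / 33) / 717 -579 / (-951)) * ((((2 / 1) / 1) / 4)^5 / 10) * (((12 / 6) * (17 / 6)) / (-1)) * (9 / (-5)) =77685631 / 4000286400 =0.02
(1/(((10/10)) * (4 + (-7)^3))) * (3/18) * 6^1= -1/339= -0.00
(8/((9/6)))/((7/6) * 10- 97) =-1/16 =-0.06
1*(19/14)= 19/14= 1.36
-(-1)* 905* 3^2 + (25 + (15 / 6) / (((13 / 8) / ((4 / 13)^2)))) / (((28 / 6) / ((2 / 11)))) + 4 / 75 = 103354219676 / 12687675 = 8146.03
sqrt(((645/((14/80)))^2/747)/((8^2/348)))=314.46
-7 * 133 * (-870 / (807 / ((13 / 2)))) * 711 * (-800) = -998207028000 / 269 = -3710806795.54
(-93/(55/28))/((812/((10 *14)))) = -2604/319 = -8.16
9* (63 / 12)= 189 / 4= 47.25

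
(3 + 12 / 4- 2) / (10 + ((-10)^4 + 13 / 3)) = 12 / 30043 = 0.00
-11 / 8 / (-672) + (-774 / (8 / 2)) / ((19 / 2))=-2080303 / 102144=-20.37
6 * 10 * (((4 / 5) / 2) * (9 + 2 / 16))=219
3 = 3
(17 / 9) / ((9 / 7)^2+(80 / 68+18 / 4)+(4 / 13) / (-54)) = 1104558 / 4282729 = 0.26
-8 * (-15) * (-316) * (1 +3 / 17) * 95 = -4238117.65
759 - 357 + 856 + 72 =1330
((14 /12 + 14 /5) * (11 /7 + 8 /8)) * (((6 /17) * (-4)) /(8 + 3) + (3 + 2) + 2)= 70.09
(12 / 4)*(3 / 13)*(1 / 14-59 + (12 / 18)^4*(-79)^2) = 1331159 / 1638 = 812.67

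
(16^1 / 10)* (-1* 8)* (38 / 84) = -608 / 105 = -5.79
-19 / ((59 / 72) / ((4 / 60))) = -456 / 295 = -1.55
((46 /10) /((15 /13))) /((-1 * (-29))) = 299 /2175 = 0.14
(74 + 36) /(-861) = -110 /861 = -0.13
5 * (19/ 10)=19/ 2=9.50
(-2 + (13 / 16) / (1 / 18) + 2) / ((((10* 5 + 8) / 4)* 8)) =117 / 928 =0.13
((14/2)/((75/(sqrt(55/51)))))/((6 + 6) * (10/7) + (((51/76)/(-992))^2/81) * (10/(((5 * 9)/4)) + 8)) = 156663972864 * sqrt(2805)/1467525790922875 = 0.01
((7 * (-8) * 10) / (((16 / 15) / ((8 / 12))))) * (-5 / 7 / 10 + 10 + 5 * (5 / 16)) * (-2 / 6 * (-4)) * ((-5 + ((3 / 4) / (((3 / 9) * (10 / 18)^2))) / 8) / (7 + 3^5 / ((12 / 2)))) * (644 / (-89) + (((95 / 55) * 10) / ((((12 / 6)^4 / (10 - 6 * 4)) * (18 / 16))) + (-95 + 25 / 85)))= -183719048149 / 3449640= -53257.46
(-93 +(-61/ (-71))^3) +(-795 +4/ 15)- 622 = -8101847791/ 5368665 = -1509.10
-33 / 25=-1.32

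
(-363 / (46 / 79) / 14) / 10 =-28677 / 6440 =-4.45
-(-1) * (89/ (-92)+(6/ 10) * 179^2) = 8842871/ 460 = 19223.63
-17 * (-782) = 13294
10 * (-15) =-150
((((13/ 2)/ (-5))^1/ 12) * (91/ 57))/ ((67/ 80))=-2366/ 11457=-0.21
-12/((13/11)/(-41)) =5412/13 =416.31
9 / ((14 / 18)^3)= 6561 / 343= 19.13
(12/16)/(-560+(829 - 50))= 1/292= 0.00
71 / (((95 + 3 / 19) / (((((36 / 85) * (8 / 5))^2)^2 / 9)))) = 64449478656 / 3686669140625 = 0.02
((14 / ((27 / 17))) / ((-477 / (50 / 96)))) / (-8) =2975 / 2472768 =0.00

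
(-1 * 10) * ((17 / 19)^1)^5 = -5.73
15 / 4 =3.75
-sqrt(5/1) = -sqrt(5) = -2.24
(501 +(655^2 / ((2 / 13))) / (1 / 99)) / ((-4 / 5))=-2760780885 / 8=-345097610.62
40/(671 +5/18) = 720/12083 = 0.06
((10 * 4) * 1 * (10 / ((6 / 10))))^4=197530864197.53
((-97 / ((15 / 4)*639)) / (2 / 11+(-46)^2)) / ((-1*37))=0.00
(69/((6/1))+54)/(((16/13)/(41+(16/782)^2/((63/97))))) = 672511006193/308208096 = 2182.00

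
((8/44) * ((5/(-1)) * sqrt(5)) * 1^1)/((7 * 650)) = -sqrt(5)/5005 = -0.00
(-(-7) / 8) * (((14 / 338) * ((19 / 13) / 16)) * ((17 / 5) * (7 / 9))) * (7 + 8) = 110789 / 843648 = 0.13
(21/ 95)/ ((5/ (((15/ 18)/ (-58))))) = -7/ 11020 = -0.00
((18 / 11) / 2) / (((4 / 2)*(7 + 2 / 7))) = 21 / 374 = 0.06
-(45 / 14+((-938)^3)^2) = -9535535030605410221 / 14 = -681109645043243587.21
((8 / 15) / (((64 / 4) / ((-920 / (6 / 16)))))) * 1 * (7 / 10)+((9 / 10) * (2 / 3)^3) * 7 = -55.38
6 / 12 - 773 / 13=-1533 / 26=-58.96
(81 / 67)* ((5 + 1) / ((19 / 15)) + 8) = 19602 / 1273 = 15.40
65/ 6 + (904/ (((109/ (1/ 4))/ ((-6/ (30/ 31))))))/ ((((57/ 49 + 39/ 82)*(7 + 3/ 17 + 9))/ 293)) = -259047960271/ 1973853750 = -131.24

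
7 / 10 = 0.70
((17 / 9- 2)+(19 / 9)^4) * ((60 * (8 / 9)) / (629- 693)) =-323980 / 19683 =-16.46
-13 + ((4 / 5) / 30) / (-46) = -13.00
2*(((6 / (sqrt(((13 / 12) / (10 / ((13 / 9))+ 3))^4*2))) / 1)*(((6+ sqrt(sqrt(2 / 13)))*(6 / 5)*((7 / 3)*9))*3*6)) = 2139823.12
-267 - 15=-282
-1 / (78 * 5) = -1 / 390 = -0.00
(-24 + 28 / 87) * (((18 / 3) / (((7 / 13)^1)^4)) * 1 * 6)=-706027920 / 69629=-10139.85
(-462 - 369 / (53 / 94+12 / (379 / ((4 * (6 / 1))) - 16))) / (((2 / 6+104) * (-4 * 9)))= 1017617 / 8390591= 0.12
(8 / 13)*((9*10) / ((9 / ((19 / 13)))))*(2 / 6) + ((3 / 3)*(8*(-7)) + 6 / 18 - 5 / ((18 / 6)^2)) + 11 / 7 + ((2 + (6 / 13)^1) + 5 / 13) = -519644 / 10647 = -48.81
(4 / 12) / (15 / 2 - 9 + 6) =0.07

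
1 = 1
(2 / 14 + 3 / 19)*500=20000 / 133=150.38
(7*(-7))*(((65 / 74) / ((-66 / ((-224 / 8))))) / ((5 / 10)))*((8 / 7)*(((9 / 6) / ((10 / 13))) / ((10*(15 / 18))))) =-99372 / 10175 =-9.77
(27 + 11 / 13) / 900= 181 / 5850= 0.03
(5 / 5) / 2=1 / 2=0.50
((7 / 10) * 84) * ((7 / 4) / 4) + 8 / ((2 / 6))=1989 / 40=49.72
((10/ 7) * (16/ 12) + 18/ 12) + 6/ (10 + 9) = 2969/ 798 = 3.72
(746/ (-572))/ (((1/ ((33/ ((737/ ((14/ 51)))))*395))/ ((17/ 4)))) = -1031345/ 38324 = -26.91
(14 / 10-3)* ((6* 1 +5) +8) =-152 / 5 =-30.40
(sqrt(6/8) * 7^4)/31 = 2401 * sqrt(3)/62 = 67.08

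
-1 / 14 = -0.07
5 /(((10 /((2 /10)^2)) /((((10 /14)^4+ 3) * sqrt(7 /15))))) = 3914 * sqrt(105) /900375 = 0.04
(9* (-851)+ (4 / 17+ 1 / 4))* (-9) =4687011 / 68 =68926.63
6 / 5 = 1.20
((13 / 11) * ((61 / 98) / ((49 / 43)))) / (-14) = -34099 / 739508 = -0.05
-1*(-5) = 5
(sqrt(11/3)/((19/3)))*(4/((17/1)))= 4*sqrt(33)/323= 0.07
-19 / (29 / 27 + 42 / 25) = -6.90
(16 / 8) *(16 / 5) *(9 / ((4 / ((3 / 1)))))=216 / 5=43.20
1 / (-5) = -1 / 5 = -0.20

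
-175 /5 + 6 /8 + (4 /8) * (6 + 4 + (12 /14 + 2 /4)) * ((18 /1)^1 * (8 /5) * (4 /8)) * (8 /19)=479 /2660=0.18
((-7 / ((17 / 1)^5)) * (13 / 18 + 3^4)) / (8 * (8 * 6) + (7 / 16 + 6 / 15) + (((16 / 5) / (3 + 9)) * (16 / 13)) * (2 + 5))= -5354440 / 5144969687631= -0.00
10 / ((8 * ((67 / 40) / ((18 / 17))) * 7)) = 900 / 7973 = 0.11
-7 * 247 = -1729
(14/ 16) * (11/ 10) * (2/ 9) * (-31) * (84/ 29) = -19.21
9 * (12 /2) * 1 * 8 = 432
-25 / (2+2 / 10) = -125 / 11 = -11.36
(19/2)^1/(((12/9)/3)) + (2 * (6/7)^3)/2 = 22.00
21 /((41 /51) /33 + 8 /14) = 247401 /7019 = 35.25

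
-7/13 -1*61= -61.54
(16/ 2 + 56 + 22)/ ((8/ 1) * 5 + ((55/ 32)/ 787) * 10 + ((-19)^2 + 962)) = 1082912/ 17163171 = 0.06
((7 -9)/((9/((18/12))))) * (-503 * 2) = 1006/3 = 335.33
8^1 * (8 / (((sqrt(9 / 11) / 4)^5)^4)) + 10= 1825183996375252616156074 / 3486784401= 523457657964683.72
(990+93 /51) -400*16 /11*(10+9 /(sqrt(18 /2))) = -1228929 /187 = -6571.81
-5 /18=-0.28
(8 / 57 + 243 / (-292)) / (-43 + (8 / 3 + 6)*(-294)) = 11515 / 43124604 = 0.00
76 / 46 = 1.65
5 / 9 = 0.56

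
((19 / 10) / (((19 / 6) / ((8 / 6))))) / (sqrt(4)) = 2 / 5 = 0.40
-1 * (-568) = 568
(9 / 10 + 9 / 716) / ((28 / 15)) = 9801 / 20048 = 0.49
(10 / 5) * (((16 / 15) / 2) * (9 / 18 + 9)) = 152 / 15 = 10.13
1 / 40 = 0.02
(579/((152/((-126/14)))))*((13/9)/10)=-7527/1520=-4.95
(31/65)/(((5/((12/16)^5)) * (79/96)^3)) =6508512/160237675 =0.04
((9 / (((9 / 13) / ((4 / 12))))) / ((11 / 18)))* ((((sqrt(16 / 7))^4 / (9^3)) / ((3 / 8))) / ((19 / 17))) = 905216 / 7465689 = 0.12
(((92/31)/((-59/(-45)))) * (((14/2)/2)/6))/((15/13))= 2093/1829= 1.14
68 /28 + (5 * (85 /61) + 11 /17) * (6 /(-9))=-19219 /7259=-2.65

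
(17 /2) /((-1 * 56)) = -17 /112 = -0.15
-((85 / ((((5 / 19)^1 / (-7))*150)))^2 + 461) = -15484621 / 22500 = -688.21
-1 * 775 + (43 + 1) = -731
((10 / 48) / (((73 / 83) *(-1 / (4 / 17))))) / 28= -415 / 208488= -0.00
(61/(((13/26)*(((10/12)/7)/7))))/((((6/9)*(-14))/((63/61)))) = -3969/5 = -793.80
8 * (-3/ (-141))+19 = 901/ 47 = 19.17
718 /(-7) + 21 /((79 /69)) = -46579 /553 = -84.23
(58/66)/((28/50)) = 725/462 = 1.57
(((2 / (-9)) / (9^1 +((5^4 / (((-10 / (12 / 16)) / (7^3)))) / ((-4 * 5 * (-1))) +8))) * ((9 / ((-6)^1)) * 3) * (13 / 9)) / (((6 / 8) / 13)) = -128 / 4023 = -0.03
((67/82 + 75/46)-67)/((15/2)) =-40582/4715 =-8.61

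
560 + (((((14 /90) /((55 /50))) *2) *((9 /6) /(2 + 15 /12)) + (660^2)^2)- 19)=81401617672145 /429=189747360541.13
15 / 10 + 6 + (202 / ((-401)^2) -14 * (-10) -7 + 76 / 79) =141.46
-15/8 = -1.88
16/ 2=8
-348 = -348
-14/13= -1.08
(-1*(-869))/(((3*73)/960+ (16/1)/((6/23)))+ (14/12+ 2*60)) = 278080/58473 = 4.76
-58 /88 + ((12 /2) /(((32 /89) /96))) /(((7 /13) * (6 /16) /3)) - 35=7319769 /308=23765.48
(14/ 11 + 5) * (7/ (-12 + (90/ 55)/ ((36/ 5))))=-138/ 37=-3.73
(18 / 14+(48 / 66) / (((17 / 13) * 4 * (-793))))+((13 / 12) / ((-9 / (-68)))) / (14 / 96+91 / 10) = 494533357 / 227809197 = 2.17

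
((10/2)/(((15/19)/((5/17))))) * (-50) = -4750/51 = -93.14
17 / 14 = 1.21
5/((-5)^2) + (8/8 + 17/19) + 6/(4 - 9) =17/19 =0.89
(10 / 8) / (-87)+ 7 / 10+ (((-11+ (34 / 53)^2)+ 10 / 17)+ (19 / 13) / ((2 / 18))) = 4147051477 / 1080172860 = 3.84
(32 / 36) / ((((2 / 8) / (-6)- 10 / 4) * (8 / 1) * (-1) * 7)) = 0.01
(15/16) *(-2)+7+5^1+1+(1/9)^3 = 11.13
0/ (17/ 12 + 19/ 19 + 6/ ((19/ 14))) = 0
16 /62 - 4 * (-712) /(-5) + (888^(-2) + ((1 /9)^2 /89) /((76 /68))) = -1059050877822623 /1860131926080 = -569.34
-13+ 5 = -8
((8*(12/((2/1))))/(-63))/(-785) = 16/16485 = 0.00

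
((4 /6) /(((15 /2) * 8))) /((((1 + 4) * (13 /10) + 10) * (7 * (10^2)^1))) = 0.00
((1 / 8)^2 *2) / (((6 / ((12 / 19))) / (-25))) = -25 / 304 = -0.08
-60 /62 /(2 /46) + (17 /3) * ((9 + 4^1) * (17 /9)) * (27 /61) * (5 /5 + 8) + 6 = 1017459 /1891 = 538.05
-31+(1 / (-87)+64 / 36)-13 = -11023 / 261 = -42.23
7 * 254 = 1778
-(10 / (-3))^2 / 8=-25 / 18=-1.39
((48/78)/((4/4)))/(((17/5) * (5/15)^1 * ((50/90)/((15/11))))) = 3240/2431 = 1.33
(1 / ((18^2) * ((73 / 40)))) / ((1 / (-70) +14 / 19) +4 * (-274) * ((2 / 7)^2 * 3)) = -93100 / 14736100689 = -0.00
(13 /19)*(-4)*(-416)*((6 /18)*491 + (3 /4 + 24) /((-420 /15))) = 73947640 /399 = 185332.43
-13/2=-6.50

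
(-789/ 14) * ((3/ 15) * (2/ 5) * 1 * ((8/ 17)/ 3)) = -2104/ 2975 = -0.71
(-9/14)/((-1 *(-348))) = -3/1624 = -0.00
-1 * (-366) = 366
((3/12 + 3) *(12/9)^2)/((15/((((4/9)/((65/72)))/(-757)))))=-128/510975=-0.00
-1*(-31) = 31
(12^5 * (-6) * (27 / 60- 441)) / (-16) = -205543008 / 5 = -41108601.60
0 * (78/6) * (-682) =0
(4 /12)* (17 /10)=17 /30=0.57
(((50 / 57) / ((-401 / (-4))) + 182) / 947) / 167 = 4160174 / 3614811693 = 0.00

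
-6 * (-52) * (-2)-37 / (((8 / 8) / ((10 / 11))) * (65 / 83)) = -95374 / 143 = -666.95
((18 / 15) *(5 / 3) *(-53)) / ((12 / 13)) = -689 / 6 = -114.83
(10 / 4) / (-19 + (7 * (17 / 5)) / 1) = 25 / 48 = 0.52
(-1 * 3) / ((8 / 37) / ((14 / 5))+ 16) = -0.19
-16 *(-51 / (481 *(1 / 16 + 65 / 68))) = 221952 / 133237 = 1.67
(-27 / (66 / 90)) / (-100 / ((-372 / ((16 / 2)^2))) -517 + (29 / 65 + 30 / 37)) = 90584325 / 1226562326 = 0.07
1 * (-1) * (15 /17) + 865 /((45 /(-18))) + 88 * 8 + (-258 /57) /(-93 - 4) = 11190315 /31331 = 357.16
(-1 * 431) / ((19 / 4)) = -1724 / 19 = -90.74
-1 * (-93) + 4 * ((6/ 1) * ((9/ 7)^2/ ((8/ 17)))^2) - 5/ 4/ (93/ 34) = 694333643/ 1786344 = 388.69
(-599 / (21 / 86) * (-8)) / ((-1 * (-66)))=206056 / 693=297.34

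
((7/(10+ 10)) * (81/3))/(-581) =-27/1660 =-0.02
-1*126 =-126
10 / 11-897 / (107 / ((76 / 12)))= -52.18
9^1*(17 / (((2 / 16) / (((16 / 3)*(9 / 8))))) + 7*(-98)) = 1170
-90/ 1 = -90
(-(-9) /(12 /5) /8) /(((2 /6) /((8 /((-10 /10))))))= -45 /4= -11.25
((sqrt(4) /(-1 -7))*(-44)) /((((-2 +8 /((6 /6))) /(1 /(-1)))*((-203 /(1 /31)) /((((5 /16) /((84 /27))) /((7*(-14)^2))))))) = 165 /7736060416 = 0.00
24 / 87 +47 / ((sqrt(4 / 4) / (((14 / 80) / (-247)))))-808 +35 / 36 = -2080440899 / 2578680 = -806.79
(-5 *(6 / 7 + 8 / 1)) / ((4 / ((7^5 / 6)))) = -372155 / 12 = -31012.92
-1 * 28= -28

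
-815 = -815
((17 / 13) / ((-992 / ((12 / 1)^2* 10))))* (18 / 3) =-4590 / 403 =-11.39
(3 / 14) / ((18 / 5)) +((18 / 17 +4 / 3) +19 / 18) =15025 / 4284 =3.51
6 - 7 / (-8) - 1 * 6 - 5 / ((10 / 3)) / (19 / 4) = 85 / 152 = 0.56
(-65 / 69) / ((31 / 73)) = -4745 / 2139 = -2.22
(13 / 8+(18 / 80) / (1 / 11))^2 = 1681 / 100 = 16.81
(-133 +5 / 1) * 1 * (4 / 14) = -256 / 7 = -36.57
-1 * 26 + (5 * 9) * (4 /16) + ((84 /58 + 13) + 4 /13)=9 /1508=0.01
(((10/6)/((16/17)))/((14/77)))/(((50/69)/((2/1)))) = 26.88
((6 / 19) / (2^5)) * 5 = 15 / 304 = 0.05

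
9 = 9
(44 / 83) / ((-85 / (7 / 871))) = -308 / 6144905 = -0.00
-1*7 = -7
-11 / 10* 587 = -6457 / 10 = -645.70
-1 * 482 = -482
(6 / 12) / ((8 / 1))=1 / 16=0.06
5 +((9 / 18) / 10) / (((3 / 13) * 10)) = 3013 / 600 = 5.02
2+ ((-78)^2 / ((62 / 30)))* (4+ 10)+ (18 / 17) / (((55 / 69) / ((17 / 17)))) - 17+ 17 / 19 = 22690238158 / 550715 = 41201.42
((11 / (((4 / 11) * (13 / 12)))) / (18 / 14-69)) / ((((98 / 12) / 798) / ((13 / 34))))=-20691 / 1343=-15.41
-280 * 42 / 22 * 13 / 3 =-25480 / 11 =-2316.36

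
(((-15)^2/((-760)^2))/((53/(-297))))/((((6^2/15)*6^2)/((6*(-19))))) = 1485/515584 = 0.00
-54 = -54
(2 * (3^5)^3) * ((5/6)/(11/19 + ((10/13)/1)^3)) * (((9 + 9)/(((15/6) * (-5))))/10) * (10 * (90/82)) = -21562791296436/589949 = -36550263.32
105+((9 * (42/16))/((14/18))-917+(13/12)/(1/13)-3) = -770.54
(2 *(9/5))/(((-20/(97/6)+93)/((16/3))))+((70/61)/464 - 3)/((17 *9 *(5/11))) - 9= -94585898131/10707190920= -8.83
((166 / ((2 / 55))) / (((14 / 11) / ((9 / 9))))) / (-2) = -50215 / 28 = -1793.39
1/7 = 0.14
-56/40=-7/5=-1.40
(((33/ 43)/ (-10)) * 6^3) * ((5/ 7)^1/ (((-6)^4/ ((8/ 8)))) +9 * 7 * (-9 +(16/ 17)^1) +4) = 854517961/ 102340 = 8349.79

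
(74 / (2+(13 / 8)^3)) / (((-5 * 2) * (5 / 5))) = -18944 / 16105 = -1.18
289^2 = 83521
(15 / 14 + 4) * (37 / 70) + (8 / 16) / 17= 45149 / 16660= 2.71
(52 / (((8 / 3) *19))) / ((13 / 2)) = 3 / 19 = 0.16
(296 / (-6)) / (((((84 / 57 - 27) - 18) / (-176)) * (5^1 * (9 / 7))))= -3464384 / 111645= -31.03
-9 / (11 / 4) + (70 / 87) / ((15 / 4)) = -8780 / 2871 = -3.06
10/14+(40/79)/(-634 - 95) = 287675/403137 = 0.71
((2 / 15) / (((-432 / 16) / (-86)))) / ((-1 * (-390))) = 86 / 78975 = 0.00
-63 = -63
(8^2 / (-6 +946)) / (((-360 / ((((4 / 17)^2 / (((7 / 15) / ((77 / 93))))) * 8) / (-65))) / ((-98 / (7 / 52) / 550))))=-7168 / 2368535625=-0.00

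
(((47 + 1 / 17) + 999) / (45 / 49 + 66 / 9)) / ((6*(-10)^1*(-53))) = 871367 / 21858260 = 0.04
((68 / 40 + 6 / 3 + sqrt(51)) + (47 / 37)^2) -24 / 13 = 10.61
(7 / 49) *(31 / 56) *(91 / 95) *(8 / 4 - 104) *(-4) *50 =205530 / 133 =1545.34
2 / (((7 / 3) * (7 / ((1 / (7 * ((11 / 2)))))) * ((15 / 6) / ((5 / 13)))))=0.00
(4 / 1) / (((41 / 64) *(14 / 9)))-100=-27548 / 287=-95.99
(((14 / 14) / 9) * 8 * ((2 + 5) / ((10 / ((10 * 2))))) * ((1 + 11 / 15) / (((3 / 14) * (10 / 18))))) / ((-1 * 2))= -90.60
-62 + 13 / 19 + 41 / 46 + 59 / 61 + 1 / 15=-47495261 / 799710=-59.39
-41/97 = -0.42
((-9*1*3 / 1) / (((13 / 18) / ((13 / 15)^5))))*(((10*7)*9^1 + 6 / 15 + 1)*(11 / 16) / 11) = -90167077 / 125000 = -721.34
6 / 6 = 1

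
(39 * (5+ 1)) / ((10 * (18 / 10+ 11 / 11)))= 117 / 14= 8.36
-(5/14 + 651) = -9119/14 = -651.36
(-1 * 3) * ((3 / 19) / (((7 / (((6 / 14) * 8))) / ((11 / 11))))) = -216 / 931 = -0.23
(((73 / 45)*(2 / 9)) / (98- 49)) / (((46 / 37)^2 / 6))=99937 / 3499335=0.03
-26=-26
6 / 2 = 3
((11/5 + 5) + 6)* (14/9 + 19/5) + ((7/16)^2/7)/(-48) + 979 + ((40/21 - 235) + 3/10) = 1756656439/2150400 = 816.90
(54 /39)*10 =180 /13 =13.85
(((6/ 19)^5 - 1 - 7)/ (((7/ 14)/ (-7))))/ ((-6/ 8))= -1108856896/ 7428297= -149.27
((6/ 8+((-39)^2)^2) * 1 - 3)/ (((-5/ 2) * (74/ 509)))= -6365082.83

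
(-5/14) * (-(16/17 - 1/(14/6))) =305/1666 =0.18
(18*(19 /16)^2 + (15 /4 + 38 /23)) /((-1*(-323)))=90631 /950912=0.10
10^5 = 100000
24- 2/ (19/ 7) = 442/ 19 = 23.26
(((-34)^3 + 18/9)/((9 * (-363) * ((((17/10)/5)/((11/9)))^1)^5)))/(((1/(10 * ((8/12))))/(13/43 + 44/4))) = 15206675000000000/27947045331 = 544124.60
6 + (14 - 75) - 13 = -68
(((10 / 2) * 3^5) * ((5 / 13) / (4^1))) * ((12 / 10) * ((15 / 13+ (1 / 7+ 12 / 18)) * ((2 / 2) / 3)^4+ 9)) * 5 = 14966475 / 2366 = 6325.64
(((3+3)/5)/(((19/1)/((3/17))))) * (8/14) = 72/11305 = 0.01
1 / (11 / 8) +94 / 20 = 597 / 110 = 5.43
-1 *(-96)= 96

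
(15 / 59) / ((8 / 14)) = 0.44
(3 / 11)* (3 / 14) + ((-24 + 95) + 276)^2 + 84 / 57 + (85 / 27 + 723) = 9570040015 / 79002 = 121136.68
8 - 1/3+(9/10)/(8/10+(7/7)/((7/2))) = 1937/228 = 8.50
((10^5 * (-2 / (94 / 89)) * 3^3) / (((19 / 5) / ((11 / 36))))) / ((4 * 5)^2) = -1835625 / 1786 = -1027.79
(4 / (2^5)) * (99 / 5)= 99 / 40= 2.48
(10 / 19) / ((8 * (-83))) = -5 / 6308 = -0.00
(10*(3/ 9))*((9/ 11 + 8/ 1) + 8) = 1850/ 33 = 56.06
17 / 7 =2.43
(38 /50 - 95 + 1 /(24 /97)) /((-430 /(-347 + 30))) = -17155723 /258000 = -66.50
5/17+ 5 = 90/17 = 5.29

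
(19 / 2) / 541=19 / 1082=0.02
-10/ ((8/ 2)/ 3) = -15/ 2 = -7.50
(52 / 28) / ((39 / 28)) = 1.33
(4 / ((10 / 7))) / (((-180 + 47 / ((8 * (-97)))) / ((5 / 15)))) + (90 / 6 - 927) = -273068032 / 299415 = -912.01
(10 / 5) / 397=2 / 397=0.01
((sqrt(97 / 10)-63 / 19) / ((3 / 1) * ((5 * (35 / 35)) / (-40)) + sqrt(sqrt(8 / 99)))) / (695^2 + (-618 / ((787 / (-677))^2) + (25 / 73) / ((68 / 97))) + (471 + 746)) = 3074547716 * (-63 / 19 + sqrt(970) / 10) / (1487420597354689 * (-3 / 8 + sqrt(11) * 2^(3 / 4) * (11^(1 / 4) * sqrt(3)) / 33)) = -0.00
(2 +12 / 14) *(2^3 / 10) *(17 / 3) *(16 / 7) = 4352 / 147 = 29.61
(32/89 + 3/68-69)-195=-1595285/6052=-263.60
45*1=45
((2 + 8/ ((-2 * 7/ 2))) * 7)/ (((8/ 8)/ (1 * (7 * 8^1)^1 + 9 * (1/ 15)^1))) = 1698/ 5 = 339.60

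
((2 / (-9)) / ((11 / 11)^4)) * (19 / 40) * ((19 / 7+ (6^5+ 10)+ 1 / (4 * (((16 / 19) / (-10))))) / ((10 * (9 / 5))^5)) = -33136133 / 76187381760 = -0.00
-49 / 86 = -0.57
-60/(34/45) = -1350/17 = -79.41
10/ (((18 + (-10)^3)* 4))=-5/ 1964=-0.00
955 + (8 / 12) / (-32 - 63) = 954.99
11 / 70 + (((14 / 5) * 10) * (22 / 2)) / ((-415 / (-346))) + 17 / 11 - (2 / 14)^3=161896967 / 626318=258.49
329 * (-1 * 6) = -1974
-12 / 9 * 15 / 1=-20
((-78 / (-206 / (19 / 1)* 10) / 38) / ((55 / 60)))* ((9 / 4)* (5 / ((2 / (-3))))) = -3159 / 9064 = -0.35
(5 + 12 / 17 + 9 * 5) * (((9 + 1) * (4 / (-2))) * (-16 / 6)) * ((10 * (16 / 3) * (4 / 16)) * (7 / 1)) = 38617600 / 153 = 252402.61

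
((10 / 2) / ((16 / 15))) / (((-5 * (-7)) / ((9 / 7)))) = 135 / 784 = 0.17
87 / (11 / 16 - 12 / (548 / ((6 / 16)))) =190704 / 1489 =128.08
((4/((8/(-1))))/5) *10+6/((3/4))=7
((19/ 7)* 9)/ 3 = 57/ 7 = 8.14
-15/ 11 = -1.36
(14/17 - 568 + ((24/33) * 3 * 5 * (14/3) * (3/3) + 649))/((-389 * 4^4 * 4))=-0.00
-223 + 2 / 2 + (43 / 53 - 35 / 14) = -23711 / 106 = -223.69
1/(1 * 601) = 1/601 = 0.00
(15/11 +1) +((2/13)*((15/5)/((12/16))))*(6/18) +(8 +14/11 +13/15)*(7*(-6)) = -907948/2145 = -423.29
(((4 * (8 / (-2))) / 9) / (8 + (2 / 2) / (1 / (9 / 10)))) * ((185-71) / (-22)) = 3040 / 2937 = 1.04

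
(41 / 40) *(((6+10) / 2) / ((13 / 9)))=369 / 65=5.68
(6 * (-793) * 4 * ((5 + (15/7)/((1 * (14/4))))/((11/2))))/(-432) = 19825/441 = 44.95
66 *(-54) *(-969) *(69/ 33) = 7220988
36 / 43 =0.84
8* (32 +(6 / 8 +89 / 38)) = 5334 / 19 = 280.74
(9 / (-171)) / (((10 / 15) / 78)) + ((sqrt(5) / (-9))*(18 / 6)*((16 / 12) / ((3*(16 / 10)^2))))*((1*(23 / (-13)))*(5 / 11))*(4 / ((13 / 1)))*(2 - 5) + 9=54 / 19 - 2875*sqrt(5) / 66924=2.75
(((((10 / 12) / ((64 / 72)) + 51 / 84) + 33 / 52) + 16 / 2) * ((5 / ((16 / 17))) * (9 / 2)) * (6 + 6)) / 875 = 6802839 / 2038400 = 3.34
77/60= 1.28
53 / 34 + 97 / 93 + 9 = 36685 / 3162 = 11.60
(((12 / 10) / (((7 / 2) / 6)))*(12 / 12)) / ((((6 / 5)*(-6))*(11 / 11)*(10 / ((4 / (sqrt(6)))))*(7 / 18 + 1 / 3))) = -0.06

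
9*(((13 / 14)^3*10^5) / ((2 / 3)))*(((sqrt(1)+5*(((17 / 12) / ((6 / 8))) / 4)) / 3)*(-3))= -3632976.49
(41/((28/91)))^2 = 284089/16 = 17755.56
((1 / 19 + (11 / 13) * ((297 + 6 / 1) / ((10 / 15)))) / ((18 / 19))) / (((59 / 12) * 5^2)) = 190007 / 57525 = 3.30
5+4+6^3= 225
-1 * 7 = -7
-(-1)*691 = 691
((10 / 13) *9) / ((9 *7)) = 10 / 91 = 0.11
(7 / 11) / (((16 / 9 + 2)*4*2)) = 63 / 2992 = 0.02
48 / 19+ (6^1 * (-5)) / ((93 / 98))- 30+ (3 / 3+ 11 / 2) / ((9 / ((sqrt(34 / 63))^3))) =-34802 / 589+ 221 * sqrt(238) / 11907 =-58.80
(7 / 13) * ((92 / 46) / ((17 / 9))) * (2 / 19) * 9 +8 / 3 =40396 / 12597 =3.21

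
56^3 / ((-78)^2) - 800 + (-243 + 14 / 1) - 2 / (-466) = -354439244 / 354393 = -1000.13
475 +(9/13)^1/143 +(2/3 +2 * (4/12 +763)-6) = 1996.34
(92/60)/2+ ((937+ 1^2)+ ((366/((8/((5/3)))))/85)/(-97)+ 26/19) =940.13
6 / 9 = 2 / 3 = 0.67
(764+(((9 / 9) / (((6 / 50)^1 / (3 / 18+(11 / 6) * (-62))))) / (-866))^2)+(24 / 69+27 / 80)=148619518081 / 194051115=765.88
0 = 0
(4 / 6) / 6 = 1 / 9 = 0.11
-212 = -212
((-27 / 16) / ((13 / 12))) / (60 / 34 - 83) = 1377 / 71812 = 0.02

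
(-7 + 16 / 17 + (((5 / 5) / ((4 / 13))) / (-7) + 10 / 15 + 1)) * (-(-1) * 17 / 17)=-4.86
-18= -18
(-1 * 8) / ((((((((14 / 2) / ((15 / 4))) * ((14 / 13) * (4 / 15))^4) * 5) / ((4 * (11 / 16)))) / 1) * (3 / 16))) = -15904906875 / 8605184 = -1848.29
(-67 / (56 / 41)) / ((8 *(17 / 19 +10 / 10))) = -52193 / 16128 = -3.24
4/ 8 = 1/ 2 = 0.50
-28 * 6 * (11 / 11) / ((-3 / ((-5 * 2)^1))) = -560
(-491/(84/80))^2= 96432400/441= 218667.57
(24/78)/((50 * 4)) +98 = 63701/650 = 98.00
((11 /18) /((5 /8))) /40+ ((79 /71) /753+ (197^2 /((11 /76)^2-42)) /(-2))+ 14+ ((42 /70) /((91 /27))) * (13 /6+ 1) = 42187256828583488 /88474024773225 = 476.83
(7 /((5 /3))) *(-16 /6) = -11.20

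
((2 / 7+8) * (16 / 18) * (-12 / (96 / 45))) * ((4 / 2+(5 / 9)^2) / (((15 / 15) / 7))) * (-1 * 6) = 4017.04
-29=-29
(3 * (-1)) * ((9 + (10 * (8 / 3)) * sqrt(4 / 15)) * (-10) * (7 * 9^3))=1377810 + 544320 * sqrt(15)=3485952.30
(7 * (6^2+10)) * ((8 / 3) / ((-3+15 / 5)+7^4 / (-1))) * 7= -368 / 147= -2.50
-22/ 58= -11/ 29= -0.38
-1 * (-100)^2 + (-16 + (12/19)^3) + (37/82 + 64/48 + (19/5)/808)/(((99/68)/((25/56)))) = -9462373931743829/944801350416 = -10015.20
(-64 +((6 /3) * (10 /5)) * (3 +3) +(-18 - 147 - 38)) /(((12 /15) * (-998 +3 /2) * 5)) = 243 /3986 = 0.06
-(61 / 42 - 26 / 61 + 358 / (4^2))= -239815 / 10248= -23.40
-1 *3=-3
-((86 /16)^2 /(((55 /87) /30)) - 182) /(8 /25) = -10463125 /2816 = -3715.60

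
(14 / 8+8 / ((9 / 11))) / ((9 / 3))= 415 / 108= 3.84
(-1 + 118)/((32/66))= 3861/16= 241.31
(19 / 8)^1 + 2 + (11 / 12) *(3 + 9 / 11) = 63 / 8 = 7.88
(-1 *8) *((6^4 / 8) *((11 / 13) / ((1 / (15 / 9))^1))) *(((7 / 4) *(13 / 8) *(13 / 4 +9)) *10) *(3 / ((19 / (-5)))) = 38201625 / 76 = 502652.96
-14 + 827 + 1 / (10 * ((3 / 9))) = 8133 / 10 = 813.30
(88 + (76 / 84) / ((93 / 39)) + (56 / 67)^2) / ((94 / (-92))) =-11974542946 / 137349933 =-87.18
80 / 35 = 16 / 7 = 2.29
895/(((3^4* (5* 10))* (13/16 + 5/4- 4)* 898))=-716/5637195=-0.00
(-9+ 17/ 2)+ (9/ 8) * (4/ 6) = 1/ 4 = 0.25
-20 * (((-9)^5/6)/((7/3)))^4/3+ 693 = -20262775765088225763/9604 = -2109826714399023.92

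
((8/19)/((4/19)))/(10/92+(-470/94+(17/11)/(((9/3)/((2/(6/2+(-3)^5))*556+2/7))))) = -7245/25832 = -0.28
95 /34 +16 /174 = 8537 /2958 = 2.89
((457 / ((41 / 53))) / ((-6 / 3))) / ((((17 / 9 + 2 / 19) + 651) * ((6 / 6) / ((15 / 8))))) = -62126865 / 73250272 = -0.85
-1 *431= -431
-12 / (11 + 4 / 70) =-140 / 129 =-1.09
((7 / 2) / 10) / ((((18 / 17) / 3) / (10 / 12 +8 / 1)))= 6307 / 720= 8.76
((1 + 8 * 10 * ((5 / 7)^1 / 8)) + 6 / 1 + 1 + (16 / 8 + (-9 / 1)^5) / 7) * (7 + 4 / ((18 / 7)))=-72039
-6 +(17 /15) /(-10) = -6.11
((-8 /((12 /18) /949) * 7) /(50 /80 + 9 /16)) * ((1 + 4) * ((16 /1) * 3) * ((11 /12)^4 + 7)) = -21230097980 /171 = -124152619.77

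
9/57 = 3/19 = 0.16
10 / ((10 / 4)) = 4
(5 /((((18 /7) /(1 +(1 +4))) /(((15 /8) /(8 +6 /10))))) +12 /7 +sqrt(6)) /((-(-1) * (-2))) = -10253 /4816 - sqrt(6) /2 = -3.35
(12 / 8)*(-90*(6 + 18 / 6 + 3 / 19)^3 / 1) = -711183240 / 6859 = -103686.14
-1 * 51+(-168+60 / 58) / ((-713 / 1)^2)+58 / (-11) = -56.27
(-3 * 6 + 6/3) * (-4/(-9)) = -64/9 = -7.11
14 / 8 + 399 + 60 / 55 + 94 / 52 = 230887 / 572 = 403.65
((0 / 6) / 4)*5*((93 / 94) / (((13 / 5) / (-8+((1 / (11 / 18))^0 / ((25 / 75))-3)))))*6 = 0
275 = 275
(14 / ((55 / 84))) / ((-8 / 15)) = -441 / 11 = -40.09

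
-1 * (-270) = 270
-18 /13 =-1.38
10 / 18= 5 / 9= 0.56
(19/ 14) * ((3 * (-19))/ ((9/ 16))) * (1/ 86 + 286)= -11839356/ 301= -39333.41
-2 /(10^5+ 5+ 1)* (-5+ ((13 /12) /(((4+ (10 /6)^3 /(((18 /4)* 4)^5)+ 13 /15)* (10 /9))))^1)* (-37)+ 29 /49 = 36518430025634 /62076064390403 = 0.59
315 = 315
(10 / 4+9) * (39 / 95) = 897 / 190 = 4.72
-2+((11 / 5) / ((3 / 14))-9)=-11 / 15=-0.73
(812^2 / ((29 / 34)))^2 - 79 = 597566104497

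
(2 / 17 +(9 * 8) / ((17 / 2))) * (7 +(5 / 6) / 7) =21827 / 357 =61.14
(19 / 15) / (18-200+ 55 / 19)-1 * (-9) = 459044 / 51045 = 8.99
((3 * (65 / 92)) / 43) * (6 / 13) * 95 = 4275 / 1978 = 2.16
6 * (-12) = -72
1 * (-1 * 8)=-8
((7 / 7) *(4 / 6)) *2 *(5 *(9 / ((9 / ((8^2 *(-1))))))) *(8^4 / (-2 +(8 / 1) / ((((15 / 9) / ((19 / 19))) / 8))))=-13107200 / 273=-48011.72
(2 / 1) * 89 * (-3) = -534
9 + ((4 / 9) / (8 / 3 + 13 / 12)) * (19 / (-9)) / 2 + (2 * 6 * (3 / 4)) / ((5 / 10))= 32653 / 1215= 26.87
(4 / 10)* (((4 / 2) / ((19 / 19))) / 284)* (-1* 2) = -2 / 355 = -0.01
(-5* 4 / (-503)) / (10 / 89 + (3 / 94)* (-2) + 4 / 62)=2593460 / 7373477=0.35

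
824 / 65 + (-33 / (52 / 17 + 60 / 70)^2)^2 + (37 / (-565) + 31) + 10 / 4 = 17575453261599641 / 346366169627920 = 50.74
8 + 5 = 13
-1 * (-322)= 322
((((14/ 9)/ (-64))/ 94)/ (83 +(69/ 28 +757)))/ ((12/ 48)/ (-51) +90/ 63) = -5831/ 27047430468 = -0.00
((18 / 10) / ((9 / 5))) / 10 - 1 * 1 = -9 / 10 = -0.90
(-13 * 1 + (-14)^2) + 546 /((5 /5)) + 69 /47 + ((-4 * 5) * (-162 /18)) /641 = 22015272 /30127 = 730.75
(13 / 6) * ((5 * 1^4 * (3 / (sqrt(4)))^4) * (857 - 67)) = 693225 / 16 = 43326.56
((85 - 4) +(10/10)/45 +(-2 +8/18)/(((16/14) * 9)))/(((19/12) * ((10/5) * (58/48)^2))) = 4192352/239685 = 17.49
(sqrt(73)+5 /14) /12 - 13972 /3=-260809 /56+sqrt(73) /12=-4656.59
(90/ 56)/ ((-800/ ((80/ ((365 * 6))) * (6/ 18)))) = -1/ 40880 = -0.00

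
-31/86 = -0.36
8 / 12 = 2 / 3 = 0.67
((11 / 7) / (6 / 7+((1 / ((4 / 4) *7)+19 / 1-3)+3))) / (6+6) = 11 / 1680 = 0.01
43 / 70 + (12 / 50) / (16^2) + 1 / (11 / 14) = 465191 / 246400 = 1.89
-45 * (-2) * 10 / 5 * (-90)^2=1458000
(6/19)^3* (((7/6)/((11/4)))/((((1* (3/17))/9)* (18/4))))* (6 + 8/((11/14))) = 2033472/829939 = 2.45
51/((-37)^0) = 51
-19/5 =-3.80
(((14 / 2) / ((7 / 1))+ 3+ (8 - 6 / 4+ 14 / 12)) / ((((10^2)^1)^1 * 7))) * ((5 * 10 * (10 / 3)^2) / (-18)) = -125 / 243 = -0.51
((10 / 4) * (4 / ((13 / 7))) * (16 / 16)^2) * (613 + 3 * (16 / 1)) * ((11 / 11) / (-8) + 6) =1087345 / 52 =20910.48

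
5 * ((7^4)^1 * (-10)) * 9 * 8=-8643600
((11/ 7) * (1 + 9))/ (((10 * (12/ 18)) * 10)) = 33/ 140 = 0.24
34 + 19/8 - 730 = -5549/8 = -693.62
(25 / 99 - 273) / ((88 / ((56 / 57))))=-189014 / 62073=-3.05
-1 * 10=-10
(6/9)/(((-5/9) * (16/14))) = -21/20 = -1.05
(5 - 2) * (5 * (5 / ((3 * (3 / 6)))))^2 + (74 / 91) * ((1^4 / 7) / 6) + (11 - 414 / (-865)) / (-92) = 126715120141 / 152077380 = 833.23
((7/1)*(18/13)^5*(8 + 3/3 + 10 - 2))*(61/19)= 13716374112/7054567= 1944.33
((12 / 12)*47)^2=2209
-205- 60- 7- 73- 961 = -1306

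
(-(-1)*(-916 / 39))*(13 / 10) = -458 / 15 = -30.53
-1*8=-8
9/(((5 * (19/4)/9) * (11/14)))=4536/1045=4.34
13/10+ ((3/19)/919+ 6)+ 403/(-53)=-2809631/9254330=-0.30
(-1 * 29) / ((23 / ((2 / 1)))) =-58 / 23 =-2.52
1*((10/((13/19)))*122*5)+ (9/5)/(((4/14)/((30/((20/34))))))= 1200769/130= 9236.68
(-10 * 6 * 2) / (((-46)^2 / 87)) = -2610 / 529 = -4.93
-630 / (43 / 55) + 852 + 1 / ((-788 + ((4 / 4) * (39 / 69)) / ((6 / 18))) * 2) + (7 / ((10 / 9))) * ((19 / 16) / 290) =46.21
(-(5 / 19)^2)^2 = 625 / 130321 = 0.00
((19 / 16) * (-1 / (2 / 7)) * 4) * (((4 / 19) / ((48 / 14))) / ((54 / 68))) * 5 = -4165 / 648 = -6.43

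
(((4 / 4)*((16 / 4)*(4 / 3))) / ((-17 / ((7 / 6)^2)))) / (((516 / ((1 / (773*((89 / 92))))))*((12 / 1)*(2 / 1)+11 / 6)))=-9016 / 210466190295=-0.00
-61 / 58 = -1.05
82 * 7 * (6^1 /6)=574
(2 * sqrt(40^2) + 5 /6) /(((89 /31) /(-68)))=-511190 /267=-1914.57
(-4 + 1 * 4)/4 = 0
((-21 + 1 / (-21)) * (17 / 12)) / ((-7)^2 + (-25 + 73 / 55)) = -206635 / 175518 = -1.18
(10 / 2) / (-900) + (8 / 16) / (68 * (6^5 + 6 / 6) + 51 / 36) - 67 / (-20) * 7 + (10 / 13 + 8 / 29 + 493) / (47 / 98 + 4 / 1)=133.73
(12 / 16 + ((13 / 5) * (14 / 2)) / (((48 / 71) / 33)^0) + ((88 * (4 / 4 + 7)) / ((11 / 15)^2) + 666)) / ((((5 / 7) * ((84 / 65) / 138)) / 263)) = 34497186893 / 440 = 78402697.48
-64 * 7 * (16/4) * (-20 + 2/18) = 320768/9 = 35640.89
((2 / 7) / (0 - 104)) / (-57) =1 / 20748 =0.00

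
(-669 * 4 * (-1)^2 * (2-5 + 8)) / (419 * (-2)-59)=4460 / 299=14.92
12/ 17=0.71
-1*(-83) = 83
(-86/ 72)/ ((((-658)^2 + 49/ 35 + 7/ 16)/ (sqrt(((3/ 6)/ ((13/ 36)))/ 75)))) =-172 * sqrt(78)/ 4052560239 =-0.00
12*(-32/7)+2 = -370/7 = -52.86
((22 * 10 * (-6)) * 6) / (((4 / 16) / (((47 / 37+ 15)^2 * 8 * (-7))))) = 642933688320 / 1369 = 469637464.08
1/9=0.11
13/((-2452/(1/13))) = -1/2452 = -0.00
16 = 16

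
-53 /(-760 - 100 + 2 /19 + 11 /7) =7049 /114157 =0.06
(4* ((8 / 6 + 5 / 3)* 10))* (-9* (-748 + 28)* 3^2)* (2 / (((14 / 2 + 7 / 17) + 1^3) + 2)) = 79315200 / 59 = 1344325.42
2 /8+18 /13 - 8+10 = 189 /52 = 3.63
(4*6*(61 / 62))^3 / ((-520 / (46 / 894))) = -375880536 / 288525835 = -1.30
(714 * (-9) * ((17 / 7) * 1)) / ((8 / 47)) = -366741 / 4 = -91685.25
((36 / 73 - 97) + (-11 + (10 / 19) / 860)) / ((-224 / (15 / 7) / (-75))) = -77.13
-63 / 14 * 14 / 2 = -63 / 2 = -31.50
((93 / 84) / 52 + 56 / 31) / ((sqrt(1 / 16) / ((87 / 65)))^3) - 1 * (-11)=225819976339 / 774717125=291.49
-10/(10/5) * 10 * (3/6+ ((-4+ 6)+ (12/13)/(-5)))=-1505/13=-115.77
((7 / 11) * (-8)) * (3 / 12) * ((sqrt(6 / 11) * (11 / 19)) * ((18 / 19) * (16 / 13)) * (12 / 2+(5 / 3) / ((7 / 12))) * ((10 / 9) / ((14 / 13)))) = -19840 * sqrt(66) / 27797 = -5.80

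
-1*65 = -65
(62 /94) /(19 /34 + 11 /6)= 0.28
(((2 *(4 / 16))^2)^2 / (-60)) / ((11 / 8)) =-1 / 1320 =-0.00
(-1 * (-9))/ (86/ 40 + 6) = 180/ 163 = 1.10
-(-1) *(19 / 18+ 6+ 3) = 181 / 18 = 10.06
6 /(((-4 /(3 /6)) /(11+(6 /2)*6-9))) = -15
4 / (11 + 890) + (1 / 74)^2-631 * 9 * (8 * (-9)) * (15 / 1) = 30261040371125 / 4933876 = 6133320.00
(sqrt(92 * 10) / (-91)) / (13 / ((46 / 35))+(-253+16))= 92 * sqrt(230) / 950677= 0.00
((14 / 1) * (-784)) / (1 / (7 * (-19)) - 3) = 91238 / 25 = 3649.52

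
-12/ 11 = -1.09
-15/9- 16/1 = -53/3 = -17.67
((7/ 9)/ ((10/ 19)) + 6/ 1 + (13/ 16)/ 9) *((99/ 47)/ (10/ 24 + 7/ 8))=12.34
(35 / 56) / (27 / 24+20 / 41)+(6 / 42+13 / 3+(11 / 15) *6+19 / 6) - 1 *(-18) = 1126837 / 37030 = 30.43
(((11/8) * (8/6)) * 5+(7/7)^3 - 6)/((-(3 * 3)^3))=-25/4374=-0.01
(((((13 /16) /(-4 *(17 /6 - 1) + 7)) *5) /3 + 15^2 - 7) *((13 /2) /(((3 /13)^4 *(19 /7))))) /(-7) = -25806.85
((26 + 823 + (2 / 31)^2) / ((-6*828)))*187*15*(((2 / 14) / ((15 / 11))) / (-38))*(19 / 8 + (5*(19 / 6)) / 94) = 253422077051 / 75394924416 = 3.36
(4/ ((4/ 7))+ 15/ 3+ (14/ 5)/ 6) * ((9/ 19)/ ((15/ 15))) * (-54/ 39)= -10098/ 1235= -8.18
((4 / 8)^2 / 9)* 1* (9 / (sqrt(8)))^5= 6561* sqrt(2) / 1024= 9.06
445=445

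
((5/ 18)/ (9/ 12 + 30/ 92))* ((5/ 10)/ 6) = 115/ 5346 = 0.02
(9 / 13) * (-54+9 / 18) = -963 / 26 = -37.04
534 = 534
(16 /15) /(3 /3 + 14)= 16 /225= 0.07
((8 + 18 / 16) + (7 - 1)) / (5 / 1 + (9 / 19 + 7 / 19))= 2299 / 888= 2.59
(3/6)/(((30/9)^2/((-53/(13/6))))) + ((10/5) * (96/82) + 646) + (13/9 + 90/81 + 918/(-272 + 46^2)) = 143807138471/221141700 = 650.29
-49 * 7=-343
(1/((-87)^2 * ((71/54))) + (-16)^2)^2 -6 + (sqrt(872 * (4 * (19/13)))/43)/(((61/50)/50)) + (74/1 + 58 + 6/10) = 10000 * sqrt(53846)/34099 + 1170569243351213/17827017605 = 65730.70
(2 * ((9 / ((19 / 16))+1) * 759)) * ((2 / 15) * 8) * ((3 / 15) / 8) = 164956 / 475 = 347.28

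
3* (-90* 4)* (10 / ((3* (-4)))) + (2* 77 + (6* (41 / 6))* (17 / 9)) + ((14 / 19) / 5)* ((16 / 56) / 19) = 18380351 / 16245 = 1131.45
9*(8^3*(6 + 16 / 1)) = 101376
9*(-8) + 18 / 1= -54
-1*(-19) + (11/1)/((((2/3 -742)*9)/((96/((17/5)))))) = 44787/2363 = 18.95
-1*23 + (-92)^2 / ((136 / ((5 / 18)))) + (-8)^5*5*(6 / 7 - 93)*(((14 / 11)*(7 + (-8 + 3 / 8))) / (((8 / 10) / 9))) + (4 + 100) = -227370074582 / 1683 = -135098083.53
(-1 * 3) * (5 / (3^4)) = -5 / 27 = -0.19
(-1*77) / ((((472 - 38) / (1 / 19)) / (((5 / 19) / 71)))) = -55 / 1589122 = -0.00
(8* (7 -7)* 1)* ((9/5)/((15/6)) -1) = 0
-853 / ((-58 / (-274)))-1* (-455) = -3574.69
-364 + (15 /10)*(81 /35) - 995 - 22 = -96427 /70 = -1377.53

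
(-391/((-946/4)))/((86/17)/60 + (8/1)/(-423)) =56233620/2224519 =25.28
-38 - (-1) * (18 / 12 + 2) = -69 / 2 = -34.50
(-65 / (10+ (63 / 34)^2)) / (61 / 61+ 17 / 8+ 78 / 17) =-10219040 / 16289921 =-0.63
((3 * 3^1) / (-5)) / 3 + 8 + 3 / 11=422 / 55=7.67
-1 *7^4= -2401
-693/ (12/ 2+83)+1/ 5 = -3376/ 445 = -7.59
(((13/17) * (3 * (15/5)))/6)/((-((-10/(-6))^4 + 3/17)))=-243/1672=-0.15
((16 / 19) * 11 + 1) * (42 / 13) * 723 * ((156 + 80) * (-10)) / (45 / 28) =-668861760 / 19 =-35203250.53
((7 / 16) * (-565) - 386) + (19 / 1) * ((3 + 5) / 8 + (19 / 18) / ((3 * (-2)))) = -266773 / 432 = -617.53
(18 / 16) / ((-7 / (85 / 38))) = -765 / 2128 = -0.36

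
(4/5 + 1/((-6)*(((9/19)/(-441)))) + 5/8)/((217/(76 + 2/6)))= 4303139/78120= 55.08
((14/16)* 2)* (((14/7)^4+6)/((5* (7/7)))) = 77/10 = 7.70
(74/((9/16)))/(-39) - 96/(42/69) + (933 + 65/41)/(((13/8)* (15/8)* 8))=-122.75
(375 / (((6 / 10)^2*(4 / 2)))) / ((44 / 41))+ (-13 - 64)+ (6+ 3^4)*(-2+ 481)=11109469 / 264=42081.32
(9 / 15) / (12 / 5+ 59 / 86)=0.19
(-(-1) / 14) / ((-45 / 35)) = -1 / 18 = -0.06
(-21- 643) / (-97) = 664 / 97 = 6.85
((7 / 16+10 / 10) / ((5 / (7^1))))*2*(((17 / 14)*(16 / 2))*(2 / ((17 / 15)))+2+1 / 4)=78.06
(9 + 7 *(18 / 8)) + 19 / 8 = 217 / 8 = 27.12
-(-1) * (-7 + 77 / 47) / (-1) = 252 / 47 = 5.36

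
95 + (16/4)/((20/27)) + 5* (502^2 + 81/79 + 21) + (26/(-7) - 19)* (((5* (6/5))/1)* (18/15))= 696817042/553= 1260066.98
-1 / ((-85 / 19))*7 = 133 / 85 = 1.56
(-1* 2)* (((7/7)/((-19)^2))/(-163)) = 2/58843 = 0.00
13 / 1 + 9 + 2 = 24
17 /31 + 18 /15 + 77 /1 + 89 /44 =550859 /6820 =80.77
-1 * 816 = -816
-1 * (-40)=40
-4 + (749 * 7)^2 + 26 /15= 412335701 /15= 27489046.73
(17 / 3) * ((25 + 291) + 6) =5474 / 3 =1824.67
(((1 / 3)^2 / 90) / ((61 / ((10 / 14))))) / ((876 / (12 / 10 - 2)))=-1 / 75745530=-0.00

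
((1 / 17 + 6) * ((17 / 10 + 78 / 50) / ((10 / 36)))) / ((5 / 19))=2870919 / 10625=270.20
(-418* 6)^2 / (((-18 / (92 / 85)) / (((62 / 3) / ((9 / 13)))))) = -25912268096 / 2295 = -11290748.63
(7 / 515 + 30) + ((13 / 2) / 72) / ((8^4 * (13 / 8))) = 1139614211 / 37969920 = 30.01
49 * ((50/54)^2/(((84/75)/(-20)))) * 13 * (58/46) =-206171875/16767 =-12296.29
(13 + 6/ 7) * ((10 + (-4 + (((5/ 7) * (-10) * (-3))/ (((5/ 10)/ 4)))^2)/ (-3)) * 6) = -279036796/ 343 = -813518.36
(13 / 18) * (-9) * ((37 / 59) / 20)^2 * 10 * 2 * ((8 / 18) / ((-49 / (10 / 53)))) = 17797 / 81361413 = 0.00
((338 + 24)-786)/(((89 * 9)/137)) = -58088/801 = -72.52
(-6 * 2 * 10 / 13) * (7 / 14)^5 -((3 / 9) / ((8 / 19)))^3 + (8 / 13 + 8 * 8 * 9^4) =75461757233 / 179712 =419903.83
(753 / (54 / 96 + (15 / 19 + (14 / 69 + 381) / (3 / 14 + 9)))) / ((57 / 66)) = 2359263456 / 115603879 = 20.41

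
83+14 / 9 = 761 / 9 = 84.56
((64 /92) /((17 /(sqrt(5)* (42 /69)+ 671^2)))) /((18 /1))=112* sqrt(5) /80937+ 3601928 /3519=1023.57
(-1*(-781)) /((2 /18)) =7029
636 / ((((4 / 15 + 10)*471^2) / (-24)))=-12720 / 1897973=-0.01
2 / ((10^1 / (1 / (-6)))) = -1 / 30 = -0.03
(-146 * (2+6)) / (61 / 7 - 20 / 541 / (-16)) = -17692864 / 132039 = -134.00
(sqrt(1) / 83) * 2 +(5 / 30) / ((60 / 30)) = 107 / 996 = 0.11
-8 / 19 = -0.42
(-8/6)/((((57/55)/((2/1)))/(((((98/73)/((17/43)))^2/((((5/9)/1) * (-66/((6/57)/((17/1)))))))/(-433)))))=-0.00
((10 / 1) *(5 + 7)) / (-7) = -120 / 7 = -17.14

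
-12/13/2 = -6/13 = -0.46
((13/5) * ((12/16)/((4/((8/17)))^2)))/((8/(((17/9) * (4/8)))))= 13/4080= 0.00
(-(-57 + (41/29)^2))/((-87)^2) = 46256/6365529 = 0.01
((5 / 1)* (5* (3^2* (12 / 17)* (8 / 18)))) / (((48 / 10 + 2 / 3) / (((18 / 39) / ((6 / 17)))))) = 9000 / 533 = 16.89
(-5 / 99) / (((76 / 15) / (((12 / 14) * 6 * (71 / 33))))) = -1775 / 16093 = -0.11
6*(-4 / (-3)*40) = 320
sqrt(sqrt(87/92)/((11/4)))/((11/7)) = 7* sqrt(22)* 23^(3/4)* 87^(1/4)/2783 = 0.38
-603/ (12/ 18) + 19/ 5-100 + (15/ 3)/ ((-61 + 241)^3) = -1167216479/ 1166400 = -1000.70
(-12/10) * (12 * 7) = -504/5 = -100.80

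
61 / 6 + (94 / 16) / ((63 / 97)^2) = 765035 / 31752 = 24.09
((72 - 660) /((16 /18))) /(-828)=147 /184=0.80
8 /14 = 4 /7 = 0.57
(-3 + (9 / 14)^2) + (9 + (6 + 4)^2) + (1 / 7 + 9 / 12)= 5258 / 49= 107.31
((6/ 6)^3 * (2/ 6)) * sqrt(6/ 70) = sqrt(105)/ 105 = 0.10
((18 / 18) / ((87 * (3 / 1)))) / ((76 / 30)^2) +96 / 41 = 4021121 / 1716916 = 2.34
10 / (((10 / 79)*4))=79 / 4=19.75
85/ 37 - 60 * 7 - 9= -15788/ 37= -426.70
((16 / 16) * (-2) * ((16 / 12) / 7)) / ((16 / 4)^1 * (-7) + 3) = 8 / 525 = 0.02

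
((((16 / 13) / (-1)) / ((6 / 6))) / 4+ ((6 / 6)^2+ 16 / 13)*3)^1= 83 / 13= 6.38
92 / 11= 8.36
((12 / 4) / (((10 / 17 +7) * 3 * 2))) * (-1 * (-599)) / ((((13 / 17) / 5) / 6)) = 865555 / 559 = 1548.40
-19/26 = -0.73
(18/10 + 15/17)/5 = 228/425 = 0.54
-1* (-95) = 95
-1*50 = -50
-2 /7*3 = -6 /7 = -0.86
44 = 44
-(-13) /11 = 13 /11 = 1.18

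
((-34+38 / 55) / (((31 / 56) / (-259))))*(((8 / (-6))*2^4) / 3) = -1700564992 / 15345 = -110822.09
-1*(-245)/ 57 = 245/ 57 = 4.30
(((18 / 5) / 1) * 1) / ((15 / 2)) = 0.48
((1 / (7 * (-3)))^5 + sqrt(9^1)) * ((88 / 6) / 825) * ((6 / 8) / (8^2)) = 6126151 / 9801842400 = 0.00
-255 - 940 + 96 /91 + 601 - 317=-82805 /91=-909.95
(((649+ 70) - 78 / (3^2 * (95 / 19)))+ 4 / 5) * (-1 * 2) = -21542 / 15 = -1436.13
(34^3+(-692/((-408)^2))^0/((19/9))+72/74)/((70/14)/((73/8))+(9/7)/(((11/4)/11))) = 14119813519/2044324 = 6906.84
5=5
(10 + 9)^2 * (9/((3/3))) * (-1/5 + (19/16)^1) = 256671/80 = 3208.39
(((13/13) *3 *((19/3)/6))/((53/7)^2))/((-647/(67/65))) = -62377/708794970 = -0.00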